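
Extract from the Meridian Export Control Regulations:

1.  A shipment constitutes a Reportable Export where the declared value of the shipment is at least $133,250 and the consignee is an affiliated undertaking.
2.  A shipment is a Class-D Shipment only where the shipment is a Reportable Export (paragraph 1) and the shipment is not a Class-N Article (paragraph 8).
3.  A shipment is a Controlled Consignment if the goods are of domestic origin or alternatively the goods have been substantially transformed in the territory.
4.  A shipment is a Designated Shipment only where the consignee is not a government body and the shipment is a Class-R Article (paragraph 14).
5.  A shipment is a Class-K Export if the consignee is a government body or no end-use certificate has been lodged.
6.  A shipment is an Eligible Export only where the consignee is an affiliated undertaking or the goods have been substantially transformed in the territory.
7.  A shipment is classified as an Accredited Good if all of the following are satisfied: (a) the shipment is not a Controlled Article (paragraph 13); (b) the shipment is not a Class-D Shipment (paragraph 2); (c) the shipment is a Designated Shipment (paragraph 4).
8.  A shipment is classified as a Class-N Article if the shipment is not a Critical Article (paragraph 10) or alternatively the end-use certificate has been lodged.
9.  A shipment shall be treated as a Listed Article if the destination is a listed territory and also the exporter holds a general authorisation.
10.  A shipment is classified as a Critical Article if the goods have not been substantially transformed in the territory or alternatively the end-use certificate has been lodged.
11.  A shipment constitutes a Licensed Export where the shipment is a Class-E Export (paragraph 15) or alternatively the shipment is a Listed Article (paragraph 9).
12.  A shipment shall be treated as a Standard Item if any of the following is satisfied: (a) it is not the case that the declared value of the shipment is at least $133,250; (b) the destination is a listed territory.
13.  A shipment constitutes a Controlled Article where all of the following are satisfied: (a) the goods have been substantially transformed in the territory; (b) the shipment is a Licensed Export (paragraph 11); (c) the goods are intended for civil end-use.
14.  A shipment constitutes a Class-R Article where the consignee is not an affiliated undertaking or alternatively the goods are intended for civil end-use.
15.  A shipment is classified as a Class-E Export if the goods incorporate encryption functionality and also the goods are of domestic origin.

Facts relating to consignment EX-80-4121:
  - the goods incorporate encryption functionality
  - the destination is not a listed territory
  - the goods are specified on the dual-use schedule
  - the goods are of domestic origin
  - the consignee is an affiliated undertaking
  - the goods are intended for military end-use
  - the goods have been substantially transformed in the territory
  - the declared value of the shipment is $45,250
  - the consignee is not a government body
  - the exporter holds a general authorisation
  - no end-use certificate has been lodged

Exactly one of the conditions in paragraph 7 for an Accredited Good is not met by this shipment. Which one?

paragraph 15 — Class-E Export: [the goods incorporate encryption functionality? yes] AND [the goods are of domestic origin? yes] → satisfied.
paragraph 9 — Listed Article: [the destination is a listed territory? no] AND [the exporter holds a general authorisation? yes] → not satisfied.
paragraph 11 — Licensed Export: [Class-E Export (paragraph 15)? yes] OR [Listed Article (paragraph 9)? no] → satisfied.
paragraph 13 — Controlled Article: [the goods have been substantially transformed in the territory? yes] AND [Licensed Export (paragraph 11)? yes] AND [the goods are intended for civil end-use? no] → not satisfied.
paragraph 1 — Reportable Export: [declared value of the shipment: $45,250 ≥ $133,250? no] AND [the consignee is an affiliated undertaking? yes] → not satisfied.
paragraph 10 — Critical Article: [the goods have not been substantially transformed in the territory? no] OR [the end-use certificate has been lodged? no] → not satisfied.
paragraph 8 — Class-N Article: [not a Critical Article (paragraph 10)? yes] OR [the end-use certificate has been lodged? no] → satisfied.
paragraph 2 — Class-D Shipment: [Reportable Export (paragraph 1)? no] AND [not a Class-N Article (paragraph 8)? no] → not satisfied.
paragraph 14 — Class-R Article: [the consignee is not an affiliated undertaking? no] OR [the goods are intended for civil end-use? no] → not satisfied.
paragraph 4 — Designated Shipment: [the consignee is not a government body? yes] AND [Class-R Article (paragraph 14)? no] → not satisfied.
paragraph 7 — Accredited Good: [not a Controlled Article (paragraph 13)? yes] AND [not a Class-D Shipment (paragraph 2)? yes] AND [Designated Shipment (paragraph 4)? no] → not satisfied.

Designated Shipment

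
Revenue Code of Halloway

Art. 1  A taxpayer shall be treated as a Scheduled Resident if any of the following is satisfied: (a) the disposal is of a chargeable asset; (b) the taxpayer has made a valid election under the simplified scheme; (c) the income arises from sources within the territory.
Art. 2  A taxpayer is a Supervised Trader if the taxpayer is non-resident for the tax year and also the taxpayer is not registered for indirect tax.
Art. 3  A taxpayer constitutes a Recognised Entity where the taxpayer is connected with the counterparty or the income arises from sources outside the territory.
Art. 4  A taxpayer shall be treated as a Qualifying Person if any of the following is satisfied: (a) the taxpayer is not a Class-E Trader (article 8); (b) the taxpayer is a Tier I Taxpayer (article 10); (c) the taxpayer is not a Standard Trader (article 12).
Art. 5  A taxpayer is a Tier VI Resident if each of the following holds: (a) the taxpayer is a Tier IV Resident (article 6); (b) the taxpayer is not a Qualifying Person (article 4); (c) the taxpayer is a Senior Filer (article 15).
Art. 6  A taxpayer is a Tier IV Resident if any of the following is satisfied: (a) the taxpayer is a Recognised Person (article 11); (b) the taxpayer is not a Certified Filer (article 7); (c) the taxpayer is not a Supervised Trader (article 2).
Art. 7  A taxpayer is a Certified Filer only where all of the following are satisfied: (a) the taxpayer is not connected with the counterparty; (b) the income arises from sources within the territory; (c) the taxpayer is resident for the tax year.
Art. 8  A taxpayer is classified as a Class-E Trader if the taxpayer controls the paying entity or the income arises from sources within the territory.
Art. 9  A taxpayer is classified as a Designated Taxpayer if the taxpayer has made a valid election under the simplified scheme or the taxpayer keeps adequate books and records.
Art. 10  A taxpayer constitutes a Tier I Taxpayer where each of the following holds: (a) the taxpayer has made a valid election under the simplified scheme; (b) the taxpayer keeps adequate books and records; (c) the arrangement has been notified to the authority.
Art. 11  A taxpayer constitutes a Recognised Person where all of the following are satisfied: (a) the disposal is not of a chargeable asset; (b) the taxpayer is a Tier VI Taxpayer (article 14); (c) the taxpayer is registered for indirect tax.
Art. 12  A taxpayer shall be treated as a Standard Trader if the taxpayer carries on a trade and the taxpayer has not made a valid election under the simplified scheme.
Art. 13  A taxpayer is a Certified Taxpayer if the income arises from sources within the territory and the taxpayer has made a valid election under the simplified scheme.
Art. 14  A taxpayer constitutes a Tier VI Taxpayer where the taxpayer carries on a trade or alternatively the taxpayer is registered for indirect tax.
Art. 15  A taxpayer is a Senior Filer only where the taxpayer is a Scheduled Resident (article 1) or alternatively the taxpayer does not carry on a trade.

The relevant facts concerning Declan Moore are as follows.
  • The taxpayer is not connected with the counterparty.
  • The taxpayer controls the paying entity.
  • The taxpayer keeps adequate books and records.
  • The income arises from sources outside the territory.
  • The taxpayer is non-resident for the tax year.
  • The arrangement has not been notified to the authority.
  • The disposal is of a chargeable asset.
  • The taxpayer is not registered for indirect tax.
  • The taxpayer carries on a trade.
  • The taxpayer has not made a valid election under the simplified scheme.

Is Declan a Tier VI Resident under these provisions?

article 14 — Tier VI Taxpayer: [the taxpayer carries on a trade? yes] OR [the taxpayer is registered for indirect tax? no] → satisfied.
article 11 — Recognised Person: [the disposal is not of a chargeable asset? no] AND [Tier VI Taxpayer (article 14)? yes] AND [the taxpayer is registered for indirect tax? no] → not satisfied.
article 7 — Certified Filer: [the taxpayer is not connected with the counterparty? yes] AND [the income arises from sources within the territory? no] AND [the taxpayer is resident for the tax year? no] → not satisfied.
article 2 — Supervised Trader: [the taxpayer is non-resident for the tax year? yes] AND [the taxpayer is not registered for indirect tax? yes] → satisfied.
article 6 — Tier IV Resident: [Recognised Person (article 11)? no] OR [not a Certified Filer (article 7)? yes] OR [not a Supervised Trader (article 2)? no] → satisfied.
article 8 — Class-E Trader: [the taxpayer controls the paying entity? yes] OR [the income arises from sources within the territory? no] → satisfied.
article 10 — Tier I Taxpayer: [the taxpayer has made a valid election under the simplified scheme? no] AND [the taxpayer keeps adequate books and records? yes] AND [the arrangement has been notified to the authority? no] → not satisfied.
article 12 — Standard Trader: [the taxpayer carries on a trade? yes] AND [the taxpayer has not made a valid election under the simplified scheme? yes] → satisfied.
article 4 — Qualifying Person: [not a Class-E Trader (article 8)? no] OR [Tier I Taxpayer (article 10)? no] OR [not a Standard Trader (article 12)? no] → not satisfied.
article 1 — Scheduled Resident: [the disposal is of a chargeable asset? yes] OR [the taxpayer has made a valid election under the simplified scheme? no] OR [the income arises from sources within the territory? no] → satisfied.
article 15 — Senior Filer: [Scheduled Resident (article 1)? yes] OR [the taxpayer does not carry on a trade? no] → satisfied.
article 5 — Tier VI Resident: [Tier IV Resident (article 6)? yes] AND [not a Qualifying Person (article 4)? yes] AND [Senior Filer (article 15)? yes] → satisfied.

Yes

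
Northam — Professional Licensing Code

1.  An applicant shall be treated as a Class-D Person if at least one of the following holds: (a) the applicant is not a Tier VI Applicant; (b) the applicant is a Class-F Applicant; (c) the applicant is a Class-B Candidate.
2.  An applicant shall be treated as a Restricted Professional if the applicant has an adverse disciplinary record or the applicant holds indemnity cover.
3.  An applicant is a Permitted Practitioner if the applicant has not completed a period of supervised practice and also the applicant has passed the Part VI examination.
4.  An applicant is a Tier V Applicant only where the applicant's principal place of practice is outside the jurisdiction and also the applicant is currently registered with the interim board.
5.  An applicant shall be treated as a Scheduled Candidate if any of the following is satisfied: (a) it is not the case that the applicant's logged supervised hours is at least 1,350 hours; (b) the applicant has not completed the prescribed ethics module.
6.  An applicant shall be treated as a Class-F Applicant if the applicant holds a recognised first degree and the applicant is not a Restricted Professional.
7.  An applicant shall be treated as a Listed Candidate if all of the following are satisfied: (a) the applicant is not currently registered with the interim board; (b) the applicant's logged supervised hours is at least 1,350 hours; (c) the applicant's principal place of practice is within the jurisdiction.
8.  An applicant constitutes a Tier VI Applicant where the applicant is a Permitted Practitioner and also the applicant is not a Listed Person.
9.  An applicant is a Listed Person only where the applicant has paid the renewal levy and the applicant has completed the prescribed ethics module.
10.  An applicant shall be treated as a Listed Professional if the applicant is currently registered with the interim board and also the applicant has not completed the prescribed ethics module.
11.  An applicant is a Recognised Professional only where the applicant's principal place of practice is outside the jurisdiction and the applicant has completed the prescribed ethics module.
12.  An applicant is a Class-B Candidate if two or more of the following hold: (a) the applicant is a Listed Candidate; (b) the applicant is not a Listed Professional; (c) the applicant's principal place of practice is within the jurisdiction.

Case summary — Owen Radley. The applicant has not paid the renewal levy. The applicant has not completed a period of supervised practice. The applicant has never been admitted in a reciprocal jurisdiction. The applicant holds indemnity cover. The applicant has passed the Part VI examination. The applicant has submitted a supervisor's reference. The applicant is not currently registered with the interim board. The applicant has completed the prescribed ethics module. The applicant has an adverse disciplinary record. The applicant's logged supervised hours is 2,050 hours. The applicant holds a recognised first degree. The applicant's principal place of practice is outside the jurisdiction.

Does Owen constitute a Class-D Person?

No

paragraph 3 — Permitted Practitioner: [the applicant has not completed a period of supervised practice? yes] AND [the applicant has passed the Part VI examination? yes] → satisfied.
paragraph 9 — Listed Person: [the applicant has paid the renewal levy? no] AND [the applicant has completed the prescribed ethics module? yes] → not satisfied.
paragraph 8 — Tier VI Applicant: [Permitted Practitioner (paragraph 3)? yes] AND [not a Listed Person (paragraph 9)? yes] → satisfied.
paragraph 2 — Restricted Professional: [the applicant has an adverse disciplinary record? yes] OR [the applicant holds indemnity cover? yes] → satisfied.
paragraph 6 — Class-F Applicant: [the applicant holds a recognised first degree? yes] AND [not a Restricted Professional (paragraph 2)? no] → not satisfied.
paragraph 7 — Listed Candidate: [the applicant is not currently registered with the interim board? yes] AND [applicant's logged supervised hours: 2,050 hours ≥ 1,350 hours? yes] AND [the applicant's principal place of practice is within the jurisdiction? no] → not satisfied.
paragraph 10 — Listed Professional: [the applicant is currently registered with the interim board? no] AND [the applicant has not completed the prescribed ethics module? no] → not satisfied.
paragraph 12 — Class-B Candidate: Listed Candidate (paragraph 7)? no; not a Listed Professional (paragraph 10)? yes; the applicant's principal place of practice is within the jurisdiction? no — 1 of 3 hold (need ≥2) → not satisfied.
paragraph 1 — Class-D Person: [not a Tier VI Applicant (paragraph 8)? no] OR [Class-F Applicant (paragraph 6)? no] OR [Class-B Candidate (paragraph 12)? no] → not satisfied.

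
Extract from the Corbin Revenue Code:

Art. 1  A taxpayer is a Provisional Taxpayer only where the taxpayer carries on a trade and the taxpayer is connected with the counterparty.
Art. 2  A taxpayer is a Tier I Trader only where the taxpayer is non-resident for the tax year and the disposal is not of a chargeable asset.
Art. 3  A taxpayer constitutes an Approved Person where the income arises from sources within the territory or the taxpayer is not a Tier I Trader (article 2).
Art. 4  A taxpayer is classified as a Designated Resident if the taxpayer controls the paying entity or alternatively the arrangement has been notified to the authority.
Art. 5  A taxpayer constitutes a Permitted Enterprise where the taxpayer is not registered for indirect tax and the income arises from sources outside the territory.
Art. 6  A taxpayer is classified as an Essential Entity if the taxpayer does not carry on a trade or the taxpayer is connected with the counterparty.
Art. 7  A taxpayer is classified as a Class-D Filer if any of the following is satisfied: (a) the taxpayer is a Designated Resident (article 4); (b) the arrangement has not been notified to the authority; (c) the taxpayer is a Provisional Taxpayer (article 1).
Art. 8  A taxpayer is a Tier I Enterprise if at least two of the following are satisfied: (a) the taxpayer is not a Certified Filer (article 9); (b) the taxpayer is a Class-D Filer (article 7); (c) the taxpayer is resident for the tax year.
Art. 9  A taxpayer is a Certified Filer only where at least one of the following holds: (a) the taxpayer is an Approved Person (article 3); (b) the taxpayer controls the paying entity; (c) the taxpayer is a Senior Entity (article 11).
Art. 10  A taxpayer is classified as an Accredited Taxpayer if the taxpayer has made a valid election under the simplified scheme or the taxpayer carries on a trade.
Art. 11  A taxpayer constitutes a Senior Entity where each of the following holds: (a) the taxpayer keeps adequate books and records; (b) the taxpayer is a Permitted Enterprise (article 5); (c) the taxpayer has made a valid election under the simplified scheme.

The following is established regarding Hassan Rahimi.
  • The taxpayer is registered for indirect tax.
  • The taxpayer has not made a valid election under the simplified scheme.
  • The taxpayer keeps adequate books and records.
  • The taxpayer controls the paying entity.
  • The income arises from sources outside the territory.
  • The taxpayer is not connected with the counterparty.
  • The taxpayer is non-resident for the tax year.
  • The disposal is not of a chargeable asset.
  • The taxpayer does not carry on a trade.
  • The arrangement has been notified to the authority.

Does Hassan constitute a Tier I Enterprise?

No

article 2 — Tier I Trader: [the taxpayer is non-resident for the tax year? yes] AND [the disposal is not of a chargeable asset? yes] → satisfied.
article 3 — Approved Person: [the income arises from sources within the territory? no] OR [not a Tier I Trader (article 2)? no] → not satisfied.
article 5 — Permitted Enterprise: [the taxpayer is not registered for indirect tax? no] AND [the income arises from sources outside the territory? yes] → not satisfied.
article 11 — Senior Entity: [the taxpayer keeps adequate books and records? yes] AND [Permitted Enterprise (article 5)? no] AND [the taxpayer has made a valid election under the simplified scheme? no] → not satisfied.
article 9 — Certified Filer: [Approved Person (article 3)? no] OR [the taxpayer controls the paying entity? yes] OR [Senior Entity (article 11)? no] → satisfied.
article 4 — Designated Resident: [the taxpayer controls the paying entity? yes] OR [the arrangement has been notified to the authority? yes] → satisfied.
article 1 — Provisional Taxpayer: [the taxpayer carries on a trade? no] AND [the taxpayer is connected with the counterparty? no] → not satisfied.
article 7 — Class-D Filer: [Designated Resident (article 4)? yes] OR [the arrangement has not been notified to the authority? no] OR [Provisional Taxpayer (article 1)? no] → satisfied.
article 8 — Tier I Enterprise: not a Certified Filer (article 9)? no; Class-D Filer (article 7)? yes; the taxpayer is resident for the tax year? no — 1 of 3 hold (need ≥2) → not satisfied.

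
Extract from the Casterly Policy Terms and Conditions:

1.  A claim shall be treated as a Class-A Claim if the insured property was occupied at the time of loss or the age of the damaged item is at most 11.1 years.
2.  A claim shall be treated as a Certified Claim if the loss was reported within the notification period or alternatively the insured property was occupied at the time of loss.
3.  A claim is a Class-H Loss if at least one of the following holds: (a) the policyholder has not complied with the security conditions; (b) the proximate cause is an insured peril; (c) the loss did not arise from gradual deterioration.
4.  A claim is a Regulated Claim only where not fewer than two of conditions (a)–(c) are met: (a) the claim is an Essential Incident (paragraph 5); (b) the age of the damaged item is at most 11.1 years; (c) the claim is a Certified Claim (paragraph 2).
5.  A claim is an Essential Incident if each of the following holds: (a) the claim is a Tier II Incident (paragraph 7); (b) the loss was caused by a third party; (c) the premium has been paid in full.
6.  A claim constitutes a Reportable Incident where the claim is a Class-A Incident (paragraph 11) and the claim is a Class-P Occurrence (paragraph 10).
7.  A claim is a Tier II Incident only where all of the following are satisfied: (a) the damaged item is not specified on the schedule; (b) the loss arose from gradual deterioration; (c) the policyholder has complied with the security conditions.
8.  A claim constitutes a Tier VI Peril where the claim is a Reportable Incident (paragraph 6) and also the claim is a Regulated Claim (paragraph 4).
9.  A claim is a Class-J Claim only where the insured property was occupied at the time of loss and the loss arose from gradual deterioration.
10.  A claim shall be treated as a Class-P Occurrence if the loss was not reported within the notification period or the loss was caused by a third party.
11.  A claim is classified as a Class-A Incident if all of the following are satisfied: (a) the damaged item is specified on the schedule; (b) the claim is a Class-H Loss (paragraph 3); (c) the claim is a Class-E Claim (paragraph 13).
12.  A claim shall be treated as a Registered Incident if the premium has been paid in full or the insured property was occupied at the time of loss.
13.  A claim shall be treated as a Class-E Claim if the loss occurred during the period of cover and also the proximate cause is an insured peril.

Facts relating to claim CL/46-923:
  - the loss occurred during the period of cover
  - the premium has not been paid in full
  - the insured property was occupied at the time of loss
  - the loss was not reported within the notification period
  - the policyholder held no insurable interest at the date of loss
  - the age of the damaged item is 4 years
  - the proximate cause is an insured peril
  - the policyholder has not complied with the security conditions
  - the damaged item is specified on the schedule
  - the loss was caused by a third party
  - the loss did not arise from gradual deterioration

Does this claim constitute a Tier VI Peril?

Yes

paragraph 3 — Class-H Loss: [the policyholder has not complied with the security conditions? yes] OR [the proximate cause is an insured peril? yes] OR [the loss did not arise from gradual deterioration? yes] → satisfied.
paragraph 13 — Class-E Claim: [the loss occurred during the period of cover? yes] AND [the proximate cause is an insured peril? yes] → satisfied.
paragraph 11 — Class-A Incident: [the damaged item is specified on the schedule? yes] AND [Class-H Loss (paragraph 3)? yes] AND [Class-E Claim (paragraph 13)? yes] → satisfied.
paragraph 10 — Class-P Occurrence: [the loss was not reported within the notification period? yes] OR [the loss was caused by a third party? yes] → satisfied.
paragraph 6 — Reportable Incident: [Class-A Incident (paragraph 11)? yes] AND [Class-P Occurrence (paragraph 10)? yes] → satisfied.
paragraph 7 — Tier II Incident: [the damaged item is not specified on the schedule? no] AND [the loss arose from gradual deterioration? no] AND [the policyholder has complied with the security conditions? no] → not satisfied.
paragraph 5 — Essential Incident: [Tier II Incident (paragraph 7)? no] AND [the loss was caused by a third party? yes] AND [the premium has been paid in full? no] → not satisfied.
paragraph 2 — Certified Claim: [the loss was reported within the notification period? no] OR [the insured property was occupied at the time of loss? yes] → satisfied.
paragraph 4 — Regulated Claim: Essential Incident (paragraph 5)? no; age of the damaged item: 4 years ≤ 11.1 years? yes; Certified Claim (paragraph 2)? yes — 2 of 3 hold (need ≥2) → satisfied.
paragraph 8 — Tier VI Peril: [Reportable Incident (paragraph 6)? yes] AND [Regulated Claim (paragraph 4)? yes] → satisfied.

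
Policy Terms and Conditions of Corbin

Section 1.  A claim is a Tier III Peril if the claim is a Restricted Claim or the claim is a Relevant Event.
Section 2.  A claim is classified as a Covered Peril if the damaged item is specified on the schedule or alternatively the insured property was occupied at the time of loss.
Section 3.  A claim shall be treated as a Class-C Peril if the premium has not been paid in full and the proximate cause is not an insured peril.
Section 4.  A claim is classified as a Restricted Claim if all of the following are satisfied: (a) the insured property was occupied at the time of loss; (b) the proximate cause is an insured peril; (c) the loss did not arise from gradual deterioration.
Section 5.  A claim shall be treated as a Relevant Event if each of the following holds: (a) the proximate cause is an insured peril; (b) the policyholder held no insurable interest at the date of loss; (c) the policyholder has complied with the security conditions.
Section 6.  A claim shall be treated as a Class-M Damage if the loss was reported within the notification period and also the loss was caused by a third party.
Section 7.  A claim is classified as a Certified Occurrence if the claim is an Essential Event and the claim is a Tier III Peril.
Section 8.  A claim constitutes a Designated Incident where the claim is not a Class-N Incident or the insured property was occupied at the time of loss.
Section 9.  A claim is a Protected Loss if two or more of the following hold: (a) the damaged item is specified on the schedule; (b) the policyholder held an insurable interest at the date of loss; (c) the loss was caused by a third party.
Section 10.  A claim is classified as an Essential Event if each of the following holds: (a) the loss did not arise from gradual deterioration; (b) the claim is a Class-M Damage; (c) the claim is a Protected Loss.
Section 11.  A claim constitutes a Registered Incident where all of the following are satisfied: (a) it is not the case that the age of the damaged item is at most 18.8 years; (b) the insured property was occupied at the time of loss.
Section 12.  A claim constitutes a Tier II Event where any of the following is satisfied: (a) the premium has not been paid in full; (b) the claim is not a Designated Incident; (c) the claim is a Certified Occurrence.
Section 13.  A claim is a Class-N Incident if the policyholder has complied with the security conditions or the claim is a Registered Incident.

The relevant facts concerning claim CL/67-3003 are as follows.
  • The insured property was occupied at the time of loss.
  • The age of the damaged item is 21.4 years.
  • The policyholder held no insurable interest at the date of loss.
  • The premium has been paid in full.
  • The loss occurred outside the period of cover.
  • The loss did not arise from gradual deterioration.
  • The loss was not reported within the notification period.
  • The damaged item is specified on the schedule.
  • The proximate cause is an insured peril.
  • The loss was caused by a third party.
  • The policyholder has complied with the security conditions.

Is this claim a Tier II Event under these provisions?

No

section 11 — Registered Incident: [age of the damaged item: 21.4 years ≤ 18.8 years? no, so negated condition yes] AND [the insured property was occupied at the time of loss? yes] → satisfied.
section 13 — Class-N Incident: [the policyholder has complied with the security conditions? yes] OR [Registered Incident (section 11)? yes] → satisfied.
section 8 — Designated Incident: [not a Class-N Incident (section 13)? no] OR [the insured property was occupied at the time of loss? yes] → satisfied.
section 6 — Class-M Damage: [the loss was reported within the notification period? no] AND [the loss was caused by a third party? yes] → not satisfied.
section 9 — Protected Loss: the damaged item is specified on the schedule? yes; the policyholder held an insurable interest at the date of loss? no; the loss was caused by a third party? yes — 2 of 3 hold (need ≥2) → satisfied.
section 10 — Essential Event: [the loss did not arise from gradual deterioration? yes] AND [Class-M Damage (section 6)? no] AND [Protected Loss (section 9)? yes] → not satisfied.
section 4 — Restricted Claim: [the insured property was occupied at the time of loss? yes] AND [the proximate cause is an insured peril? yes] AND [the loss did not arise from gradual deterioration? yes] → satisfied.
section 5 — Relevant Event: [the proximate cause is an insured peril? yes] AND [the policyholder held no insurable interest at the date of loss? yes] AND [the policyholder has complied with the security conditions? yes] → satisfied.
section 1 — Tier III Peril: [Restricted Claim (section 4)? yes] OR [Relevant Event (section 5)? yes] → satisfied.
section 7 — Certified Occurrence: [Essential Event (section 10)? no] AND [Tier III Peril (section 1)? yes] → not satisfied.
section 12 — Tier II Event: [the premium has not been paid in full? no] OR [not a Designated Incident (section 8)? no] OR [Certified Occurrence (section 7)? no] → not satisfied.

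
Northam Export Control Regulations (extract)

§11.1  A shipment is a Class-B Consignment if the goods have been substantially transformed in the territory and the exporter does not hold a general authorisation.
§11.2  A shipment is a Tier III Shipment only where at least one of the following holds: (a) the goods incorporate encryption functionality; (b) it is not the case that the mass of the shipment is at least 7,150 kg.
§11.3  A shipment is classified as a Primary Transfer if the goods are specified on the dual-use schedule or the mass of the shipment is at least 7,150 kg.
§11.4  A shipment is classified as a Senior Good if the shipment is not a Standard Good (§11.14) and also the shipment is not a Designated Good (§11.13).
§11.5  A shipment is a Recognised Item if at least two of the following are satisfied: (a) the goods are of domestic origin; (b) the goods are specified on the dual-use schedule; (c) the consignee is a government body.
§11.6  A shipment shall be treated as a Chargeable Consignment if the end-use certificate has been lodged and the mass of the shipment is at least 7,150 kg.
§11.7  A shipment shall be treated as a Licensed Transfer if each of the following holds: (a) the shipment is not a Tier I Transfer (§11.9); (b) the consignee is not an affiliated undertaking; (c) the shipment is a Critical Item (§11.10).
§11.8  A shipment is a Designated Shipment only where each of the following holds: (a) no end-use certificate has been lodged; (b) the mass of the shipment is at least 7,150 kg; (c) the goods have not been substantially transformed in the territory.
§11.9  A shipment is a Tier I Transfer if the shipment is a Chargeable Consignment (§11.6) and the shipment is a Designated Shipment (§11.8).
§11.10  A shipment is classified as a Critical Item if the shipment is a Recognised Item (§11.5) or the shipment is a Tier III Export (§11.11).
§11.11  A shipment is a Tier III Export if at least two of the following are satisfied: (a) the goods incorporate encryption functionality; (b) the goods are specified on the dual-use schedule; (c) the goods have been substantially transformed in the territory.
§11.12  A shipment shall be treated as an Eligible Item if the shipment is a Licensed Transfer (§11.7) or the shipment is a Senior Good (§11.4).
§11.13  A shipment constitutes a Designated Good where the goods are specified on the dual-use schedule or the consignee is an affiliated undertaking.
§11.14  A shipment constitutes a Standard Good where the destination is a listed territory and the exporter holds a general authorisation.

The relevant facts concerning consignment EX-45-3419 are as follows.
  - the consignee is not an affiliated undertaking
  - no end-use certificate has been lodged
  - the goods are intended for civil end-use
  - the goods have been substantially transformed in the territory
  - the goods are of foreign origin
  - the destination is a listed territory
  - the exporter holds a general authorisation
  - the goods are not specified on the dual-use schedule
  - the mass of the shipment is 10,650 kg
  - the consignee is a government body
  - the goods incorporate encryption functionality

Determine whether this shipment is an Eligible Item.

§11.6 — Chargeable Consignment: [the end-use certificate has been lodged? no] AND [mass of the shipment: 10,650 kg ≥ 7,150 kg? yes] → not satisfied.
§11.8 — Designated Shipment: [no end-use certificate has been lodged? yes] AND [mass of the shipment: 10,650 kg ≥ 7,150 kg? yes] AND [the goods have not been substantially transformed in the territory? no] → not satisfied.
§11.9 — Tier I Transfer: [Chargeable Consignment (§11.6)? no] AND [Designated Shipment (§11.8)? no] → not satisfied.
§11.5 — Recognised Item: the goods are of domestic origin? no; the goods are specified on the dual-use schedule? no; the consignee is a government body? yes — 1 of 3 hold (need ≥2) → not satisfied.
§11.11 — Tier III Export: the goods incorporate encryption functionality? yes; the goods are specified on the dual-use schedule? no; the goods have been substantially transformed in the territory? yes — 2 of 3 hold (need ≥2) → satisfied.
§11.10 — Critical Item: [Recognised Item (§11.5)? no] OR [Tier III Export (§11.11)? yes] → satisfied.
§11.7 — Licensed Transfer: [not a Tier I Transfer (§11.9)? yes] AND [the consignee is not an affiliated undertaking? yes] AND [Critical Item (§11.10)? yes] → satisfied.
§11.14 — Standard Good: [the destination is a listed territory? yes] AND [the exporter holds a general authorisation? yes] → satisfied.
§11.13 — Designated Good: [the goods are specified on the dual-use schedule? no] OR [the consignee is an affiliated undertaking? no] → not satisfied.
§11.4 — Senior Good: [not a Standard Good (§11.14)? no] AND [not a Designated Good (§11.13)? yes] → not satisfied.
§11.12 — Eligible Item: [Licensed Transfer (§11.7)? yes] OR [Senior Good (§11.4)? no] → satisfied.

Yes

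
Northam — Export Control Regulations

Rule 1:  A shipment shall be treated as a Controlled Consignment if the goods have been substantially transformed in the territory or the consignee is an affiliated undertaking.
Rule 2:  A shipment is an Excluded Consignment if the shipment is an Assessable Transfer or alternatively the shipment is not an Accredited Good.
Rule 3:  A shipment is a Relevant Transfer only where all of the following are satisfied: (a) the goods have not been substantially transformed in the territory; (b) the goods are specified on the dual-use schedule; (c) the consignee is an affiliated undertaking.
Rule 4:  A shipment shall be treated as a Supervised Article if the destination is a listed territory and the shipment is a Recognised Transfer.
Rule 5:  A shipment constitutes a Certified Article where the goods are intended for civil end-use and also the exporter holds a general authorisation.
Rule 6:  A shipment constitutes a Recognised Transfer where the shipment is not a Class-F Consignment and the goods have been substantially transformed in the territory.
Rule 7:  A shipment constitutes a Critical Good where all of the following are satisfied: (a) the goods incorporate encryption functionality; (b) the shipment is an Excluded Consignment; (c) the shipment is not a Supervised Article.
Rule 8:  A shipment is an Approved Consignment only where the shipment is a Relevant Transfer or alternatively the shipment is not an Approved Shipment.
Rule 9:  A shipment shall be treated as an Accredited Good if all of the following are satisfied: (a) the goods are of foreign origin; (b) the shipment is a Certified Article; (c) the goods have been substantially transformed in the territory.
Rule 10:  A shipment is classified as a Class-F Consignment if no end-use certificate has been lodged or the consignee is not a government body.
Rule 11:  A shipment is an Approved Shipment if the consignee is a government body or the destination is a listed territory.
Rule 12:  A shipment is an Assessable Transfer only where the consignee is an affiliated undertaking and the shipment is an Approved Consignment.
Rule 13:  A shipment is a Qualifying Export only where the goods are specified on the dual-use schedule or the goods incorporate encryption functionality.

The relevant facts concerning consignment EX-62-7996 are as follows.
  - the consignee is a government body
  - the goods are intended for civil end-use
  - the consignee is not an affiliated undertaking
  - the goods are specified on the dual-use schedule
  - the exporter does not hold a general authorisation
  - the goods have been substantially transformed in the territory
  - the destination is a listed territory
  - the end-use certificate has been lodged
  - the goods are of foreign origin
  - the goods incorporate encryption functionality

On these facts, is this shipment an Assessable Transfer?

No

Under rule 3: the goods have not been substantially transformed in the territory? no; and the goods are specified on the dual-use schedule? yes; and the consignee is an affiliated undertaking? no. So the shipment is not a Relevant Transfer.
Under rule 11: the consignee is a government body? yes; or the destination is a listed territory? yes. So the shipment is an Approved Shipment.
Under rule 8: Relevant Transfer (rule 3)? no; or not an Approved Shipment (rule 11)? no. So the shipment is not an Approved Consignment.
Under rule 12: the consignee is an affiliated undertaking? no; and Approved Consignment (rule 8)? no. So the shipment is not an Assessable Transfer.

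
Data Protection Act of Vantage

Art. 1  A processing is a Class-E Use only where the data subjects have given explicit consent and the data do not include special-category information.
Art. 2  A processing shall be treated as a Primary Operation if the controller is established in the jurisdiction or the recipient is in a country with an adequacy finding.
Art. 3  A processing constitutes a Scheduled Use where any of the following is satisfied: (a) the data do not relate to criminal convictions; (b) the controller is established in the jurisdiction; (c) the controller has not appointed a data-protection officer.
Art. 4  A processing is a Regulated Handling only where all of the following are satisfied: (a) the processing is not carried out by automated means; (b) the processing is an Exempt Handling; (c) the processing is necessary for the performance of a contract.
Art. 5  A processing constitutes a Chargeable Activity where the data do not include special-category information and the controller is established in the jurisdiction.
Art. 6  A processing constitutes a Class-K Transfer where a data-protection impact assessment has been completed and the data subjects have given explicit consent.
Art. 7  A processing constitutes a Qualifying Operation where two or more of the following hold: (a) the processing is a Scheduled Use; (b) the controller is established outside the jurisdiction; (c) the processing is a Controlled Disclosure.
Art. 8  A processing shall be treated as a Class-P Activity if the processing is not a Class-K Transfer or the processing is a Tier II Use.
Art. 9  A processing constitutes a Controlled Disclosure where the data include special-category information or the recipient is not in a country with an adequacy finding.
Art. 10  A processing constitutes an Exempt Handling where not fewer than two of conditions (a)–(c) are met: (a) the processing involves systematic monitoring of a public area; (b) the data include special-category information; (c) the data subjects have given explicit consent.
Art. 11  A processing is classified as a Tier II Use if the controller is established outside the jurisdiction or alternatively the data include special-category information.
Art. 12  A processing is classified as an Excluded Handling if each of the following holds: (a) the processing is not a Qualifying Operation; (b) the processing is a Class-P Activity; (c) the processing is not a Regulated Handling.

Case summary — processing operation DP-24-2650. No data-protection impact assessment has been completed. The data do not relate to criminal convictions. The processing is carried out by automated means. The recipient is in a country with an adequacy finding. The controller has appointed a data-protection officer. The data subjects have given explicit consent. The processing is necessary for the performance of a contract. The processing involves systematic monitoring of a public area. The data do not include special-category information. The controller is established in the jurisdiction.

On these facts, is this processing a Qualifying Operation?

No

Under article 3: the data do not relate to criminal convictions? yes; or the controller is established in the jurisdiction? yes; or the controller has not appointed a data-protection officer? no. So the processing is a Scheduled Use.
Under article 9: the data include special-category information? no; or the recipient is not in a country with an adequacy finding? no. So the processing is not a Controlled Disclosure.
Under article 7: Scheduled Use (article 3)? yes; the controller is established outside the jurisdiction? no; Controlled Disclosure (article 9)? no — 1 of 3 hold (need ≥2) → not satisfied.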